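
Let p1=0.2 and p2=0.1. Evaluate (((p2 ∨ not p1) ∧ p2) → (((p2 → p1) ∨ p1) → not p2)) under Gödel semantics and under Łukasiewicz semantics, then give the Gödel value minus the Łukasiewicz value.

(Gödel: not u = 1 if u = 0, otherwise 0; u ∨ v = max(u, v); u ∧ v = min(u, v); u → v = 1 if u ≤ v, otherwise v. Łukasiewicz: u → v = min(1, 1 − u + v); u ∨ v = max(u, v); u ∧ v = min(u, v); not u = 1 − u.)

Gödel evaluation:
  not p1: Gödel ¬ of 0.2 = 0 (operand ≠ 0)
  (p2 ∨ not p1) = max(0.1, 0) = 0.1
  ((p2 ∨ not p1) ∧ p2) = min(0.1, 0.1) = 0.1
  (p2 → p1): 0.1 ≤ 0.2, so result = 1
  ((p2 → p1) ∨ p1) = max(1, 0.2) = 1
  not p2: Gödel ¬ of 0.1 = 0 (operand ≠ 0)
  (((p2 → p1) ∨ p1) → not p2): 1 > 0, so result = 0
  (((p2 ∨ not p1) ∧ p2) → (((p2 → p1) ∨ p1) → not p2)): 0.1 > 0, so result = 0
  Gödel value = 0
Łukasiewicz evaluation:
  not p1: Łukasiewicz ¬ gives 1 − 0.2 = 0.8
  (p2 ∨ not p1) = max(0.1, 0.8) = 0.8
  ((p2 ∨ not p1) ∧ p2) = min(0.8, 0.1) = 0.1
  (p2 → p1): min(1, 1 − 0.1 + 0.2) = 1
  ((p2 → p1) ∨ p1) = max(1, 0.2) = 1
  not p2: Łukasiewicz ¬ gives 1 − 0.1 = 0.9
  (((p2 → p1) ∨ p1) → not p2): min(1, 1 − 1 + 0.9) = 0.9
  (((p2 ∨ not p1) ∧ p2) → (((p2 → p1) ∨ p1) → not p2)): min(1, 1 − 0.1 + 0.9) = 1
  Łukasiewicz value = 1
Difference: 0 − 1 = -1.00

-1.00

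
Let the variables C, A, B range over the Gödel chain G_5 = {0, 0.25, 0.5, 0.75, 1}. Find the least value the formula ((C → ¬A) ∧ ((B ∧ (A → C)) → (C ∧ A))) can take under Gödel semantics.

0.00

The minimum is attained at C = 0, A = 0, B = 0.25:
  ¬A: Gödel ¬ of 0 = 1 (operand is 0)
  (C → ¬A): 0 ≤ 1, so result = 1
  (A → C): 0 ≤ 0, so result = 1
  (B ∧ (A → C)) = min(0.25, 1) = 0.25
  (C ∧ A) = min(0, 0) = 0
  ((B ∧ (A → C)) → (C ∧ A)): 0.25 > 0, so result = 0
  ((C → ¬A) ∧ ((B ∧ (A → C)) → (C ∧ A))) = min(1, 0) = 0
Checking all 125 assignments confirms none give a value below 0.00.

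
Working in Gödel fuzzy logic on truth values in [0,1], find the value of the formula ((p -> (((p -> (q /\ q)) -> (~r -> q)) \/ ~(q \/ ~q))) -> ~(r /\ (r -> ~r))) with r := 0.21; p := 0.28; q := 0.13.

1.00

(q /\ q) = min(0.13, 0.13) = 0.13
(p -> (q /\ q)): 0.28 > 0.13, so result = 0.13
~r: Gödel ¬ of 0.21 = 0 (operand ≠ 0)
(~r -> q): 0 ≤ 0.13, so result = 1
((p -> (q /\ q)) -> (~r -> q)): 0.13 ≤ 1, so result = 1
~q: Gödel ¬ of 0.13 = 0 (operand ≠ 0)
(q \/ ~q) = max(0.13, 0) = 0.13
~(q \/ ~q): Gödel ¬ of 0.13 = 0 (operand ≠ 0)
(((p -> (q /\ q)) -> (~r -> q)) \/ ~(q \/ ~q)) = max(1, 0) = 1
(p -> (((p -> (q /\ q)) -> (~r -> q)) \/ ~(q \/ ~q))): 0.28 ≤ 1, so result = 1
~r: Gödel ¬ of 0.21 = 0 (operand ≠ 0)
(r -> ~r): 0.21 > 0, so result = 0
(r /\ (r -> ~r)) = min(0.21, 0) = 0
~(r /\ (r -> ~r)): Gödel ¬ of 0 = 1 (operand is 0)
((p -> (((p -> (q /\ q)) -> (~r -> q)) \/ ~(q \/ ~q))) -> ~(r /\ (r -> ~r))): 1 ≤ 1, so result = 1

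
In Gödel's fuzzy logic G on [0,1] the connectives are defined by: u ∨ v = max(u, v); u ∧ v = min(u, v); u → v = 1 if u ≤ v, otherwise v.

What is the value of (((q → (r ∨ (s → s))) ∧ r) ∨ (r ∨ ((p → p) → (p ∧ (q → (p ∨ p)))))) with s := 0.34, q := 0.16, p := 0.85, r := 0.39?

0.85

(s → s): 0.34 ≤ 0.34, so result = 1
(r ∨ (s → s)) = max(0.39, 1) = 1
(q → (r ∨ (s → s))): 0.16 ≤ 1, so result = 1
((q → (r ∨ (s → s))) ∧ r) = min(1, 0.39) = 0.39
(p → p): 0.85 ≤ 0.85, so result = 1
(p ∨ p) = max(0.85, 0.85) = 0.85
(q → (p ∨ p)): 0.16 ≤ 0.85, so result = 1
(p ∧ (q → (p ∨ p))) = min(0.85, 1) = 0.85
((p → p) → (p ∧ (q → (p ∨ p)))): 1 > 0.85, so result = 0.85
(r ∨ ((p → p) → (p ∧ (q → (p ∨ p))))) = max(0.39, 0.85) = 0.85
(((q → (r ∨ (s → s))) ∧ r) ∨ (r ∨ ((p → p) → (p ∧ (q → (p ∨ p)))))) = max(0.39, 0.85) = 0.85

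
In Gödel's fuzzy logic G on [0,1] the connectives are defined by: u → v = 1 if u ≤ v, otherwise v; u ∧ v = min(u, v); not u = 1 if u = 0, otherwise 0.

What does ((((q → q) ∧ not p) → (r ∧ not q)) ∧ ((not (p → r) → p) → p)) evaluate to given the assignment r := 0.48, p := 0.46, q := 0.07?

0.46

(q → q): 0.07 ≤ 0.07, so result = 1
not p: Gödel ¬ of 0.46 = 0 (operand ≠ 0)
((q → q) ∧ not p) = min(1, 0) = 0
not q: Gödel ¬ of 0.07 = 0 (operand ≠ 0)
(r ∧ not q) = min(0.48, 0) = 0
(((q → q) ∧ not p) → (r ∧ not q)): 0 ≤ 0, so result = 1
(p → r): 0.46 ≤ 0.48, so result = 1
not (p → r): Gödel ¬ of 1 = 0 (operand ≠ 0)
(not (p → r) → p): 0 ≤ 0.46, so result = 1
((not (p → r) → p) → p): 1 > 0.46, so result = 0.46
((((q → q) ∧ not p) → (r ∧ not q)) ∧ ((not (p → r) → p) → p)) = min(1, 0.46) = 0.46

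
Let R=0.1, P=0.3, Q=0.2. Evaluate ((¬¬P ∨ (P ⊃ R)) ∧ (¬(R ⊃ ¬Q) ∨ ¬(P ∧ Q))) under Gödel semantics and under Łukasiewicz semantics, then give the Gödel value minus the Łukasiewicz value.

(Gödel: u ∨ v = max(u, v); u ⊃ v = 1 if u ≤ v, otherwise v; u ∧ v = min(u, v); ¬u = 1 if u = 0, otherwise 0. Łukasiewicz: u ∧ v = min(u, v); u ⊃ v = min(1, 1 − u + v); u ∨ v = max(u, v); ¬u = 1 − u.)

Gödel evaluation:
  ¬P: Gödel ¬ of 0.3 = 0 (operand ≠ 0)
  ¬¬P: Gödel ¬ of 0 = 1 (operand is 0)
  (P ⊃ R): 0.3 > 0.1, so result = 0.1
  (¬¬P ∨ (P ⊃ R)) = max(1, 0.1) = 1
  ¬Q: Gödel ¬ of 0.2 = 0 (operand ≠ 0)
  (R ⊃ ¬Q): 0.1 > 0, so result = 0
  ¬(R ⊃ ¬Q): Gödel ¬ of 0 = 1 (operand is 0)
  (P ∧ Q) = min(0.3, 0.2) = 0.2
  ¬(P ∧ Q): Gödel ¬ of 0.2 = 0 (operand ≠ 0)
  (¬(R ⊃ ¬Q) ∨ ¬(P ∧ Q)) = max(1, 0) = 1
  ((¬¬P ∨ (P ⊃ R)) ∧ (¬(R ⊃ ¬Q) ∨ ¬(P ∧ Q))) = min(1, 1) = 1
  Gödel value = 1
Łukasiewicz evaluation:
  ¬P: Łukasiewicz ¬ gives 1 − 0.3 = 0.7
  ¬¬P: Łukasiewicz ¬ gives 1 − 0.7 = 0.3
  (P ⊃ R): min(1, 1 − 0.3 + 0.1) = 0.8
  (¬¬P ∨ (P ⊃ R)) = max(0.3, 0.8) = 0.8
  ¬Q: Łukasiewicz ¬ gives 1 − 0.2 = 0.8
  (R ⊃ ¬Q): min(1, 1 − 0.1 + 0.8) = 1
  ¬(R ⊃ ¬Q): Łukasiewicz ¬ gives 1 − 1 = 0
  (P ∧ Q) = min(0.3, 0.2) = 0.2
  ¬(P ∧ Q): Łukasiewicz ¬ gives 1 − 0.2 = 0.8
  (¬(R ⊃ ¬Q) ∨ ¬(P ∧ Q)) = max(0, 0.8) = 0.8
  ((¬¬P ∨ (P ⊃ R)) ∧ (¬(R ⊃ ¬Q) ∨ ¬(P ∧ Q))) = min(0.8, 0.8) = 0.8
  Łukasiewicz value = 0.8
Difference: 1 − 0.8 = 0.20

0.20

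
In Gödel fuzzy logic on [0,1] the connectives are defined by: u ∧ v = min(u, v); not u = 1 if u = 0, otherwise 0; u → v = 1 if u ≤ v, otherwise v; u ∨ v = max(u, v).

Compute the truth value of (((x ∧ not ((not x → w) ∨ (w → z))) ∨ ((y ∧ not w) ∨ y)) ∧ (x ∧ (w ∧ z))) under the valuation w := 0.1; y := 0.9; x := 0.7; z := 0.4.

not x: Gödel ¬ of 0.7 = 0 (operand ≠ 0)
(not x → w): 0 ≤ 0.1, so result = 1
(w → z): 0.1 ≤ 0.4, so result = 1
((not x → w) ∨ (w → z)) = max(1, 1) = 1
not ((not x → w) ∨ (w → z)): Gödel ¬ of 1 = 0 (operand ≠ 0)
(x ∧ not ((not x → w) ∨ (w → z))) = min(0.7, 0) = 0
not w: Gödel ¬ of 0.1 = 0 (operand ≠ 0)
(y ∧ not w) = min(0.9, 0) = 0
((y ∧ not w) ∨ y) = max(0, 0.9) = 0.9
((x ∧ not ((not x → w) ∨ (w → z))) ∨ ((y ∧ not w) ∨ y)) = max(0, 0.9) = 0.9
(w ∧ z) = min(0.1, 0.4) = 0.1
(x ∧ (w ∧ z)) = min(0.7, 0.1) = 0.1
(((x ∧ not ((not x → w) ∨ (w → z))) ∨ ((y ∧ not w) ∨ y)) ∧ (x ∧ (w ∧ z))) = min(0.9, 0.1) = 0.1

0.10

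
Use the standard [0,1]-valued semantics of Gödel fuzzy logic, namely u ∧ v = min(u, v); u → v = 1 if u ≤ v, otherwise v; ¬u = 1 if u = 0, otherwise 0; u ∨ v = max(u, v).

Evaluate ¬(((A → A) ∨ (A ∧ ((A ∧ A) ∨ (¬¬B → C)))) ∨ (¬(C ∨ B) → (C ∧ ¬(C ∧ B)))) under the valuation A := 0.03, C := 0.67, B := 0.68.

0.00

(A → A): 0.03 ≤ 0.03, so result = 1
(A ∧ A) = min(0.03, 0.03) = 0.03
¬B: Gödel ¬ of 0.68 = 0 (operand ≠ 0)
¬¬B: Gödel ¬ of 0 = 1 (operand is 0)
(¬¬B → C): 1 > 0.67, so result = 0.67
((A ∧ A) ∨ (¬¬B → C)) = max(0.03, 0.67) = 0.67
(A ∧ ((A ∧ A) ∨ (¬¬B → C))) = min(0.03, 0.67) = 0.03
((A → A) ∨ (A ∧ ((A ∧ A) ∨ (¬¬B → C)))) = max(1, 0.03) = 1
(C ∨ B) = max(0.67, 0.68) = 0.68
¬(C ∨ B): Gödel ¬ of 0.68 = 0 (operand ≠ 0)
(C ∧ B) = min(0.67, 0.68) = 0.67
¬(C ∧ B): Gödel ¬ of 0.67 = 0 (operand ≠ 0)
(C ∧ ¬(C ∧ B)) = min(0.67, 0) = 0
(¬(C ∨ B) → (C ∧ ¬(C ∧ B))): 0 ≤ 0, so result = 1
(((A → A) ∨ (A ∧ ((A ∧ A) ∨ (¬¬B → C)))) ∨ (¬(C ∨ B) → (C ∧ ¬(C ∧ B)))) = max(1, 1) = 1
¬(((A → A) ∨ (A ∧ ((A ∧ A) ∨ (¬¬B → C)))) ∨ (¬(C ∨ B) → (C ∧ ¬(C ∧ B)))): Gödel ¬ of 1 = 0 (operand ≠ 0)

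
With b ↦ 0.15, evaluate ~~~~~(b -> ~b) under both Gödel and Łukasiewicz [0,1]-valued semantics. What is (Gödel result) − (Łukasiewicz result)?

Gödel evaluation:
  ~b: Gödel ¬ of 0.15 = 0 (operand ≠ 0)
  (b -> ~b): 0.15 > 0, so result = 0
  ~(b -> ~b): Gödel ¬ of 0 = 1 (operand is 0)
  ~~(b -> ~b): Gödel ¬ of 1 = 0 (operand ≠ 0)
  ~~~(b -> ~b): Gödel ¬ of 0 = 1 (operand is 0)
  ~~~~(b -> ~b): Gödel ¬ of 1 = 0 (operand ≠ 0)
  ~~~~~(b -> ~b): Gödel ¬ of 0 = 1 (operand is 0)
  Gödel value = 1
Łukasiewicz evaluation:
  ~b: Łukasiewicz ¬ gives 1 − 0.15 = 0.85
  (b -> ~b): min(1, 1 − 0.15 + 0.85) = 1
  ~(b -> ~b): Łukasiewicz ¬ gives 1 − 1 = 0
  ~~(b -> ~b): Łukasiewicz ¬ gives 1 − 0 = 1
  ~~~(b -> ~b): Łukasiewicz ¬ gives 1 − 1 = 0
  ~~~~(b -> ~b): Łukasiewicz ¬ gives 1 − 0 = 1
  ~~~~~(b -> ~b): Łukasiewicz ¬ gives 1 − 1 = 0
  Łukasiewicz value = 0
Difference: 1 − 0 = 1.00

1.00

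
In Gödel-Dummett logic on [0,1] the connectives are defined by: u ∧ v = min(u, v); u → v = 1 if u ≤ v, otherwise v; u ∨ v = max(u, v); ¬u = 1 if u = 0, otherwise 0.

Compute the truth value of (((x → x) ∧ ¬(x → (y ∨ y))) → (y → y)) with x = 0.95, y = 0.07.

(x → x): 0.95 ≤ 0.95, so result = 1
(y ∨ y) = max(0.07, 0.07) = 0.07
(x → (y ∨ y)): 0.95 > 0.07, so result = 0.07
¬(x → (y ∨ y)): Gödel ¬ of 0.07 = 0 (operand ≠ 0)
((x → x) ∧ ¬(x → (y ∨ y))) = min(1, 0) = 0
(y → y): 0.07 ≤ 0.07, so result = 1
(((x → x) ∧ ¬(x → (y ∨ y))) → (y → y)): 0 ≤ 1, so result = 1

1.00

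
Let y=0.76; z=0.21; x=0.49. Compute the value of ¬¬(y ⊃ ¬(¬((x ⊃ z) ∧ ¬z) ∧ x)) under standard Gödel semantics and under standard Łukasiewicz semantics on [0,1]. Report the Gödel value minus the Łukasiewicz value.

Gödel evaluation:
  (x ⊃ z): 0.49 > 0.21, so result = 0.21
  ¬z: Gödel ¬ of 0.21 = 0 (operand ≠ 0)
  ((x ⊃ z) ∧ ¬z) = min(0.21, 0) = 0
  ¬((x ⊃ z) ∧ ¬z): Gödel ¬ of 0 = 1 (operand is 0)
  (¬((x ⊃ z) ∧ ¬z) ∧ x) = min(1, 0.49) = 0.49
  ¬(¬((x ⊃ z) ∧ ¬z) ∧ x): Gödel ¬ of 0.49 = 0 (operand ≠ 0)
  (y ⊃ ¬(¬((x ⊃ z) ∧ ¬z) ∧ x)): 0.76 > 0, so result = 0
  ¬(y ⊃ ¬(¬((x ⊃ z) ∧ ¬z) ∧ x)): Gödel ¬ of 0 = 1 (operand is 0)
  ¬¬(y ⊃ ¬(¬((x ⊃ z) ∧ ¬z) ∧ x)): Gödel ¬ of 1 = 0 (operand ≠ 0)
  Gödel value = 0
Łukasiewicz evaluation:
  (x ⊃ z): min(1, 1 − 0.49 + 0.21) = 0.72
  ¬z: Łukasiewicz ¬ gives 1 − 0.21 = 0.79
  ((x ⊃ z) ∧ ¬z) = min(0.72, 0.79) = 0.72
  ¬((x ⊃ z) ∧ ¬z): Łukasiewicz ¬ gives 1 − 0.72 = 0.28
  (¬((x ⊃ z) ∧ ¬z) ∧ x) = min(0.28, 0.49) = 0.28
  ¬(¬((x ⊃ z) ∧ ¬z) ∧ x): Łukasiewicz ¬ gives 1 − 0.28 = 0.72
  (y ⊃ ¬(¬((x ⊃ z) ∧ ¬z) ∧ x)): min(1, 1 − 0.76 + 0.72) = 0.96
  ¬(y ⊃ ¬(¬((x ⊃ z) ∧ ¬z) ∧ x)): Łukasiewicz ¬ gives 1 − 0.96 = 0.04
  ¬¬(y ⊃ ¬(¬((x ⊃ z) ∧ ¬z) ∧ x)): Łukasiewicz ¬ gives 1 − 0.04 = 0.96
  Łukasiewicz value = 0.96
Difference: 0 − 0.96 = -0.96

-0.96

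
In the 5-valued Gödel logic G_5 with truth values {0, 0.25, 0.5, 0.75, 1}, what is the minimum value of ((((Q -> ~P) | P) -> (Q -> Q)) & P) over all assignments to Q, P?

The minimum is attained at Q = 0, P = 0:
  ~P: Gödel ¬ of 0 = 1 (operand is 0)
  (Q -> ~P): 0 ≤ 1, so result = 1
  ((Q -> ~P) | P) = max(1, 0) = 1
  (Q -> Q): 0 ≤ 0, so result = 1
  (((Q -> ~P) | P) -> (Q -> Q)): 1 ≤ 1, so result = 1
  ((((Q -> ~P) | P) -> (Q -> Q)) & P) = min(1, 0) = 0
Checking all 25 assignments confirms none give a value below 0.00.

0.00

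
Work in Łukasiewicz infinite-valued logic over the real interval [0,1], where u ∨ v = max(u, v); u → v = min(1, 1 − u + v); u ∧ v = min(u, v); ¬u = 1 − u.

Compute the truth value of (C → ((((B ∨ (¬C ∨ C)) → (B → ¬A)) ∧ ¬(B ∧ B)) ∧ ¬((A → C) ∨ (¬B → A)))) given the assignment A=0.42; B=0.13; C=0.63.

¬C: Łukasiewicz ¬ gives 1 − 0.63 = 0.37
(¬C ∨ C) = max(0.37, 0.63) = 0.63
(B ∨ (¬C ∨ C)) = max(0.13, 0.63) = 0.63
¬A: Łukasiewicz ¬ gives 1 − 0.42 = 0.58
(B → ¬A): min(1, 1 − 0.13 + 0.58) = 1
((B ∨ (¬C ∨ C)) → (B → ¬A)): min(1, 1 − 0.63 + 1) = 1
(B ∧ B) = min(0.13, 0.13) = 0.13
¬(B ∧ B): Łukasiewicz ¬ gives 1 − 0.13 = 0.87
(((B ∨ (¬C ∨ C)) → (B → ¬A)) ∧ ¬(B ∧ B)) = min(1, 0.87) = 0.87
(A → C): min(1, 1 − 0.42 + 0.63) = 1
¬B: Łukasiewicz ¬ gives 1 − 0.13 = 0.87
(¬B → A): min(1, 1 − 0.87 + 0.42) = 0.55
((A → C) ∨ (¬B → A)) = max(1, 0.55) = 1
¬((A → C) ∨ (¬B → A)): Łukasiewicz ¬ gives 1 − 1 = 0
((((B ∨ (¬C ∨ C)) → (B → ¬A)) ∧ ¬(B ∧ B)) ∧ ¬((A → C) ∨ (¬B → A))) = min(0.87, 0) = 0
(C → ((((B ∨ (¬C ∨ C)) → (B → ¬A)) ∧ ¬(B ∧ B)) ∧ ¬((A → C) ∨ (¬B → A)))): min(1, 1 − 0.63 + 0) = 0.37

0.37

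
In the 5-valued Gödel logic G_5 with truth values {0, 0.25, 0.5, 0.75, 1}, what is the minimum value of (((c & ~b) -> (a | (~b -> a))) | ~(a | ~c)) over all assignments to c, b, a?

0.25

The minimum is attained at c = 0.5, b = 0, a = 0.25:
  ~b: Gödel ¬ of 0 = 1 (operand is 0)
  (c & ~b) = min(0.5, 1) = 0.5
  ~b: Gödel ¬ of 0 = 1 (operand is 0)
  (~b -> a): 1 > 0.25, so result = 0.25
  (a | (~b -> a)) = max(0.25, 0.25) = 0.25
  ((c & ~b) -> (a | (~b -> a))): 0.5 > 0.25, so result = 0.25
  ~c: Gödel ¬ of 0.5 = 0 (operand ≠ 0)
  (a | ~c) = max(0.25, 0) = 0.25
  ~(a | ~c): Gödel ¬ of 0.25 = 0 (operand ≠ 0)
  (((c & ~b) -> (a | (~b -> a))) | ~(a | ~c)) = max(0.25, 0) = 0.25
Checking all 125 assignments confirms none give a value below 0.25.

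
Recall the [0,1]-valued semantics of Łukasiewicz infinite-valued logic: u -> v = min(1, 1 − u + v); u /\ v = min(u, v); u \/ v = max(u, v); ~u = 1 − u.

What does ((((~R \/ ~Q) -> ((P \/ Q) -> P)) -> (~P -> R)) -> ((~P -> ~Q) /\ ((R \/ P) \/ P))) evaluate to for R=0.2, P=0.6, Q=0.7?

0.80

~R: Łukasiewicz ¬ gives 1 − 0.2 = 0.8
~Q: Łukasiewicz ¬ gives 1 − 0.7 = 0.3
(~R \/ ~Q) = max(0.8, 0.3) = 0.8
(P \/ Q) = max(0.6, 0.7) = 0.7
((P \/ Q) -> P): min(1, 1 − 0.7 + 0.6) = 0.9
((~R \/ ~Q) -> ((P \/ Q) -> P)): min(1, 1 − 0.8 + 0.9) = 1
~P: Łukasiewicz ¬ gives 1 − 0.6 = 0.4
(~P -> R): min(1, 1 − 0.4 + 0.2) = 0.8
(((~R \/ ~Q) -> ((P \/ Q) -> P)) -> (~P -> R)): min(1, 1 − 1 + 0.8) = 0.8
~P: Łukasiewicz ¬ gives 1 − 0.6 = 0.4
~Q: Łukasiewicz ¬ gives 1 − 0.7 = 0.3
(~P -> ~Q): min(1, 1 − 0.4 + 0.3) = 0.9
(R \/ P) = max(0.2, 0.6) = 0.6
((R \/ P) \/ P) = max(0.6, 0.6) = 0.6
((~P -> ~Q) /\ ((R \/ P) \/ P)) = min(0.9, 0.6) = 0.6
((((~R \/ ~Q) -> ((P \/ Q) -> P)) -> (~P -> R)) -> ((~P -> ~Q) /\ ((R \/ P) \/ P))): min(1, 1 − 0.8 + 0.6) = 0.8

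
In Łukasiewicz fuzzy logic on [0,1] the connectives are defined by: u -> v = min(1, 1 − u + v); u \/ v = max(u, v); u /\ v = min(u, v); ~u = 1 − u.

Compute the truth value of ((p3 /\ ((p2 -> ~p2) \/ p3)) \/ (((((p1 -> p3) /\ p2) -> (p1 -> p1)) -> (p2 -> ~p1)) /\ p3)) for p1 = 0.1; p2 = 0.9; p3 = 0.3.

0.30

~p2: Łukasiewicz ¬ gives 1 − 0.9 = 0.1
(p2 -> ~p2): min(1, 1 − 0.9 + 0.1) = 0.2
((p2 -> ~p2) \/ p3) = max(0.2, 0.3) = 0.3
(p3 /\ ((p2 -> ~p2) \/ p3)) = min(0.3, 0.3) = 0.3
(p1 -> p3): min(1, 1 − 0.1 + 0.3) = 1
((p1 -> p3) /\ p2) = min(1, 0.9) = 0.9
(p1 -> p1): min(1, 1 − 0.1 + 0.1) = 1
(((p1 -> p3) /\ p2) -> (p1 -> p1)): min(1, 1 − 0.9 + 1) = 1
~p1: Łukasiewicz ¬ gives 1 − 0.1 = 0.9
(p2 -> ~p1): min(1, 1 − 0.9 + 0.9) = 1
((((p1 -> p3) /\ p2) -> (p1 -> p1)) -> (p2 -> ~p1)): min(1, 1 − 1 + 1) = 1
(((((p1 -> p3) /\ p2) -> (p1 -> p1)) -> (p2 -> ~p1)) /\ p3) = min(1, 0.3) = 0.3
((p3 /\ ((p2 -> ~p2) \/ p3)) \/ (((((p1 -> p3) /\ p2) -> (p1 -> p1)) -> (p2 -> ~p1)) /\ p3)) = max(0.3, 0.3) = 0.3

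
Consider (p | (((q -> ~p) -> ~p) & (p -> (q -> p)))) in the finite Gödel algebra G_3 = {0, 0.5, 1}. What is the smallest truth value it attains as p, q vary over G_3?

The minimum is attained at p = 0.5, q = 0:
  ~p: Gödel ¬ of 0.5 = 0 (operand ≠ 0)
  (q -> ~p): 0 ≤ 0, so result = 1
  ~p: Gödel ¬ of 0.5 = 0 (operand ≠ 0)
  ((q -> ~p) -> ~p): 1 > 0, so result = 0
  (q -> p): 0 ≤ 0.5, so result = 1
  (p -> (q -> p)): 0.5 ≤ 1, so result = 1
  (((q -> ~p) -> ~p) & (p -> (q -> p))) = min(0, 1) = 0
  (p | (((q -> ~p) -> ~p) & (p -> (q -> p)))) = max(0.5, 0) = 0.5
Checking all 9 assignments confirms none give a value below 0.50.

0.50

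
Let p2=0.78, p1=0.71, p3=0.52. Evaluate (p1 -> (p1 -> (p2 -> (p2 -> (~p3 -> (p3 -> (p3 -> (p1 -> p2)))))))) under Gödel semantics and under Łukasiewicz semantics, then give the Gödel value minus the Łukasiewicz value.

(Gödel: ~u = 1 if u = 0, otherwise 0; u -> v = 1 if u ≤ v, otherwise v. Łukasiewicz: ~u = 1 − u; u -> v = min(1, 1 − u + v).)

0.00

Gödel evaluation:
  ~p3: Gödel ¬ of 0.52 = 0 (operand ≠ 0)
  (p1 -> p2): 0.71 ≤ 0.78, so result = 1
  (p3 -> (p1 -> p2)): 0.52 ≤ 1, so result = 1
  (p3 -> (p3 -> (p1 -> p2))): 0.52 ≤ 1, so result = 1
  (~p3 -> (p3 -> (p3 -> (p1 -> p2)))): 0 ≤ 1, so result = 1
  (p2 -> (~p3 -> (p3 -> (p3 -> (p1 -> p2))))): 0.78 ≤ 1, so result = 1
  (p2 -> (p2 -> (~p3 -> (p3 -> (p3 -> (p1 -> p2)))))): 0.78 ≤ 1, so result = 1
  (p1 -> (p2 -> (p2 -> (~p3 -> (p3 -> (p3 -> (p1 -> p2))))))): 0.71 ≤ 1, so result = 1
  (p1 -> (p1 -> (p2 -> (p2 -> (~p3 -> (p3 -> (p3 -> (p1 -> p2)))))))): 0.71 ≤ 1, so result = 1
  Gödel value = 1
Łukasiewicz evaluation:
  ~p3: Łukasiewicz ¬ gives 1 − 0.52 = 0.48
  (p1 -> p2): min(1, 1 − 0.71 + 0.78) = 1
  (p3 -> (p1 -> p2)): min(1, 1 − 0.52 + 1) = 1
  (p3 -> (p3 -> (p1 -> p2))): min(1, 1 − 0.52 + 1) = 1
  (~p3 -> (p3 -> (p3 -> (p1 -> p2)))): min(1, 1 − 0.48 + 1) = 1
  (p2 -> (~p3 -> (p3 -> (p3 -> (p1 -> p2))))): min(1, 1 − 0.78 + 1) = 1
  (p2 -> (p2 -> (~p3 -> (p3 -> (p3 -> (p1 -> p2)))))): min(1, 1 − 0.78 + 1) = 1
  (p1 -> (p2 -> (p2 -> (~p3 -> (p3 -> (p3 -> (p1 -> p2))))))): min(1, 1 − 0.71 + 1) = 1
  (p1 -> (p1 -> (p2 -> (p2 -> (~p3 -> (p3 -> (p3 -> (p1 -> p2)))))))): min(1, 1 − 0.71 + 1) = 1
  Łukasiewicz value = 1
Difference: 1 − 1 = 0.00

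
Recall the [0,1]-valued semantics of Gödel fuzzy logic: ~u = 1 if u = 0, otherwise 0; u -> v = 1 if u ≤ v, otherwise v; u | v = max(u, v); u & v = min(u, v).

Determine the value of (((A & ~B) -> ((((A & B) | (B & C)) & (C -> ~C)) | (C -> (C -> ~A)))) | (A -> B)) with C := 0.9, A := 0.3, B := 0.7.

1.00

~B: Gödel ¬ of 0.7 = 0 (operand ≠ 0)
(A & ~B) = min(0.3, 0) = 0
(A & B) = min(0.3, 0.7) = 0.3
(B & C) = min(0.7, 0.9) = 0.7
((A & B) | (B & C)) = max(0.3, 0.7) = 0.7
~C: Gödel ¬ of 0.9 = 0 (operand ≠ 0)
(C -> ~C): 0.9 > 0, so result = 0
(((A & B) | (B & C)) & (C -> ~C)) = min(0.7, 0) = 0
~A: Gödel ¬ of 0.3 = 0 (operand ≠ 0)
(C -> ~A): 0.9 > 0, so result = 0
(C -> (C -> ~A)): 0.9 > 0, so result = 0
((((A & B) | (B & C)) & (C -> ~C)) | (C -> (C -> ~A))) = max(0, 0) = 0
((A & ~B) -> ((((A & B) | (B & C)) & (C -> ~C)) | (C -> (C -> ~A)))): 0 ≤ 0, so result = 1
(A -> B): 0.3 ≤ 0.7, so result = 1
(((A & ~B) -> ((((A & B) | (B & C)) & (C -> ~C)) | (C -> (C -> ~A)))) | (A -> B)) = max(1, 1) = 1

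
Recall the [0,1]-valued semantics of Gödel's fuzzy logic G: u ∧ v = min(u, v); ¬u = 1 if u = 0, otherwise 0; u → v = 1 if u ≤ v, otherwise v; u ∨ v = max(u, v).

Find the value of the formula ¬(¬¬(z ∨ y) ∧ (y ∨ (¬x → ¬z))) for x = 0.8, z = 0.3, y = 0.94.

0.00

(z ∨ y) = max(0.3, 0.94) = 0.94
¬(z ∨ y): Gödel ¬ of 0.94 = 0 (operand ≠ 0)
¬¬(z ∨ y): Gödel ¬ of 0 = 1 (operand is 0)
¬x: Gödel ¬ of 0.8 = 0 (operand ≠ 0)
¬z: Gödel ¬ of 0.3 = 0 (operand ≠ 0)
(¬x → ¬z): 0 ≤ 0, so result = 1
(y ∨ (¬x → ¬z)) = max(0.94, 1) = 1
(¬¬(z ∨ y) ∧ (y ∨ (¬x → ¬z))) = min(1, 1) = 1
¬(¬¬(z ∨ y) ∧ (y ∨ (¬x → ¬z))): Gödel ¬ of 1 = 0 (operand ≠ 0)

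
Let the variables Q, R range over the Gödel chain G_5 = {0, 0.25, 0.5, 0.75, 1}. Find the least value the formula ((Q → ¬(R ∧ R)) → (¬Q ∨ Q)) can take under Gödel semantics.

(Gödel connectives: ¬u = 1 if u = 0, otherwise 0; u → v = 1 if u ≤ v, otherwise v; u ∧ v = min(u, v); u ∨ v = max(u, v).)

0.25

The minimum is attained at Q = 0.25, R = 0:
  (R ∧ R) = min(0, 0) = 0
  ¬(R ∧ R): Gödel ¬ of 0 = 1 (operand is 0)
  (Q → ¬(R ∧ R)): 0.25 ≤ 1, so result = 1
  ¬Q: Gödel ¬ of 0.25 = 0 (operand ≠ 0)
  (¬Q ∨ Q) = max(0, 0.25) = 0.25
  ((Q → ¬(R ∧ R)) → (¬Q ∨ Q)): 1 > 0.25, so result = 0.25
Checking all 25 assignments confirms none give a value below 0.25.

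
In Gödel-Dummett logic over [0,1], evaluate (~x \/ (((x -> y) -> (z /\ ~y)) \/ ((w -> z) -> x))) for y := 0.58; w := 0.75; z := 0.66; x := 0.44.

0.44

~x: Gödel ¬ of 0.44 = 0 (operand ≠ 0)
(x -> y): 0.44 ≤ 0.58, so result = 1
~y: Gödel ¬ of 0.58 = 0 (operand ≠ 0)
(z /\ ~y) = min(0.66, 0) = 0
((x -> y) -> (z /\ ~y)): 1 > 0, so result = 0
(w -> z): 0.75 > 0.66, so result = 0.66
((w -> z) -> x): 0.66 > 0.44, so result = 0.44
(((x -> y) -> (z /\ ~y)) \/ ((w -> z) -> x)) = max(0, 0.44) = 0.44
(~x \/ (((x -> y) -> (z /\ ~y)) \/ ((w -> z) -> x))) = max(0, 0.44) = 0.44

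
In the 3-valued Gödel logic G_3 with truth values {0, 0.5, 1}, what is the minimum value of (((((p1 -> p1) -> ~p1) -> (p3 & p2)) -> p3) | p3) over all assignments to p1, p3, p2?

The minimum is attained at p1 = 0.5, p3 = 0, p2 = 0:
  (p1 -> p1): 0.5 ≤ 0.5, so result = 1
  ~p1: Gödel ¬ of 0.5 = 0 (operand ≠ 0)
  ((p1 -> p1) -> ~p1): 1 > 0, so result = 0
  (p3 & p2) = min(0, 0) = 0
  (((p1 -> p1) -> ~p1) -> (p3 & p2)): 0 ≤ 0, so result = 1
  ((((p1 -> p1) -> ~p1) -> (p3 & p2)) -> p3): 1 > 0, so result = 0
  (((((p1 -> p1) -> ~p1) -> (p3 & p2)) -> p3) | p3) = max(0, 0) = 0
Checking all 27 assignments confirms none give a value below 0.00.

0.00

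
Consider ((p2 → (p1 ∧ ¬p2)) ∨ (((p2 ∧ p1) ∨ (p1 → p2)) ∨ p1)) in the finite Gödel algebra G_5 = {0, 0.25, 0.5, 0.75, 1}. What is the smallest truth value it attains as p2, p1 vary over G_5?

The minimum is attained at p2 = 0.25, p1 = 0.5:
  ¬p2: Gödel ¬ of 0.25 = 0 (operand ≠ 0)
  (p1 ∧ ¬p2) = min(0.5, 0) = 0
  (p2 → (p1 ∧ ¬p2)): 0.25 > 0, so result = 0
  (p2 ∧ p1) = min(0.25, 0.5) = 0.25
  (p1 → p2): 0.5 > 0.25, so result = 0.25
  ((p2 ∧ p1) ∨ (p1 → p2)) = max(0.25, 0.25) = 0.25
  (((p2 ∧ p1) ∨ (p1 → p2)) ∨ p1) = max(0.25, 0.5) = 0.5
  ((p2 → (p1 ∧ ¬p2)) ∨ (((p2 ∧ p1) ∨ (p1 → p2)) ∨ p1)) = max(0, 0.5) = 0.5
Checking all 25 assignments confirms none give a value below 0.50.

0.50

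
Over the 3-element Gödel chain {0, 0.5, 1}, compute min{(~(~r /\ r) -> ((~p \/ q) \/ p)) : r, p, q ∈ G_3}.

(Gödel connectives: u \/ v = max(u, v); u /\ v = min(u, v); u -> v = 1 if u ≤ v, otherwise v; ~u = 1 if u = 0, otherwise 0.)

The minimum is attained at r = 0, p = 0.5, q = 0:
  ~r: Gödel ¬ of 0 = 1 (operand is 0)
  (~r /\ r) = min(1, 0) = 0
  ~(~r /\ r): Gödel ¬ of 0 = 1 (operand is 0)
  ~p: Gödel ¬ of 0.5 = 0 (operand ≠ 0)
  (~p \/ q) = max(0, 0) = 0
  ((~p \/ q) \/ p) = max(0, 0.5) = 0.5
  (~(~r /\ r) -> ((~p \/ q) \/ p)): 1 > 0.5, so result = 0.5
Checking all 27 assignments confirms none give a value below 0.50.

0.50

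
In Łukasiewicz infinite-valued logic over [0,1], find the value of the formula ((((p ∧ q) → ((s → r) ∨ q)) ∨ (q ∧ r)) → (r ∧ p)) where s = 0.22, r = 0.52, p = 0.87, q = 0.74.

(p ∧ q) = min(0.87, 0.74) = 0.74
(s → r): min(1, 1 − 0.22 + 0.52) = 1
((s → r) ∨ q) = max(1, 0.74) = 1
((p ∧ q) → ((s → r) ∨ q)): min(1, 1 − 0.74 + 1) = 1
(q ∧ r) = min(0.74, 0.52) = 0.52
(((p ∧ q) → ((s → r) ∨ q)) ∨ (q ∧ r)) = max(1, 0.52) = 1
(r ∧ p) = min(0.52, 0.87) = 0.52
((((p ∧ q) → ((s → r) ∨ q)) ∨ (q ∧ r)) → (r ∧ p)): min(1, 1 − 1 + 0.52) = 0.52

0.52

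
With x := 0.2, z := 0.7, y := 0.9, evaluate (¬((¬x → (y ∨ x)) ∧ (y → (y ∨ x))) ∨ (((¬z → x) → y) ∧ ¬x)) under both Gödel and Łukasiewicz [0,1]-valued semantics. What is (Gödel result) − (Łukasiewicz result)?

Gödel evaluation:
  ¬x: Gödel ¬ of 0.2 = 0 (operand ≠ 0)
  (y ∨ x) = max(0.9, 0.2) = 0.9
  (¬x → (y ∨ x)): 0 ≤ 0.9, so result = 1
  (y ∨ x) = max(0.9, 0.2) = 0.9
  (y → (y ∨ x)): 0.9 ≤ 0.9, so result = 1
  ((¬x → (y ∨ x)) ∧ (y → (y ∨ x))) = min(1, 1) = 1
  ¬((¬x → (y ∨ x)) ∧ (y → (y ∨ x))): Gödel ¬ of 1 = 0 (operand ≠ 0)
  ¬z: Gödel ¬ of 0.7 = 0 (operand ≠ 0)
  (¬z → x): 0 ≤ 0.2, so result = 1
  ((¬z → x) → y): 1 > 0.9, so result = 0.9
  ¬x: Gödel ¬ of 0.2 = 0 (operand ≠ 0)
  (((¬z → x) → y) ∧ ¬x) = min(0.9, 0) = 0
  (¬((¬x → (y ∨ x)) ∧ (y → (y ∨ x))) ∨ (((¬z → x) → y) ∧ ¬x)) = max(0, 0) = 0
  Gödel value = 0
Łukasiewicz evaluation:
  ¬x: Łukasiewicz ¬ gives 1 − 0.2 = 0.8
  (y ∨ x) = max(0.9, 0.2) = 0.9
  (¬x → (y ∨ x)): min(1, 1 − 0.8 + 0.9) = 1
  (y ∨ x) = max(0.9, 0.2) = 0.9
  (y → (y ∨ x)): min(1, 1 − 0.9 + 0.9) = 1
  ((¬x → (y ∨ x)) ∧ (y → (y ∨ x))) = min(1, 1) = 1
  ¬((¬x → (y ∨ x)) ∧ (y → (y ∨ x))): Łukasiewicz ¬ gives 1 − 1 = 0
  ¬z: Łukasiewicz ¬ gives 1 − 0.7 = 0.3
  (¬z → x): min(1, 1 − 0.3 + 0.2) = 0.9
  ((¬z → x) → y): min(1, 1 − 0.9 + 0.9) = 1
  ¬x: Łukasiewicz ¬ gives 1 − 0.2 = 0.8
  (((¬z → x) → y) ∧ ¬x) = min(1, 0.8) = 0.8
  (¬((¬x → (y ∨ x)) ∧ (y → (y ∨ x))) ∨ (((¬z → x) → y) ∧ ¬x)) = max(0, 0.8) = 0.8
  Łukasiewicz value = 0.8
Difference: 0 − 0.8 = -0.80

-0.80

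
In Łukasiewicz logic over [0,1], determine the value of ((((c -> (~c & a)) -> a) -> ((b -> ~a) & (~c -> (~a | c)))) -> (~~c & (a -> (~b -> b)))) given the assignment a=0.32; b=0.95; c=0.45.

~c: Łukasiewicz ¬ gives 1 − 0.45 = 0.55
(~c & a) = min(0.55, 0.32) = 0.32
(c -> (~c & a)): min(1, 1 − 0.45 + 0.32) = 0.87
((c -> (~c & a)) -> a): min(1, 1 − 0.87 + 0.32) = 0.45
~a: Łukasiewicz ¬ gives 1 − 0.32 = 0.68
(b -> ~a): min(1, 1 − 0.95 + 0.68) = 0.73
~c: Łukasiewicz ¬ gives 1 − 0.45 = 0.55
~a: Łukasiewicz ¬ gives 1 − 0.32 = 0.68
(~a | c) = max(0.68, 0.45) = 0.68
(~c -> (~a | c)): min(1, 1 − 0.55 + 0.68) = 1
((b -> ~a) & (~c -> (~a | c))) = min(0.73, 1) = 0.73
(((c -> (~c & a)) -> a) -> ((b -> ~a) & (~c -> (~a | c)))): min(1, 1 − 0.45 + 0.73) = 1
~c: Łukasiewicz ¬ gives 1 − 0.45 = 0.55
~~c: Łukasiewicz ¬ gives 1 − 0.55 = 0.45
~b: Łukasiewicz ¬ gives 1 − 0.95 = 0.05
(~b -> b): min(1, 1 − 0.05 + 0.95) = 1
(a -> (~b -> b)): min(1, 1 − 0.32 + 1) = 1
(~~c & (a -> (~b -> b))) = min(0.45, 1) = 0.45
((((c -> (~c & a)) -> a) -> ((b -> ~a) & (~c -> (~a | c)))) -> (~~c & (a -> (~b -> b)))): min(1, 1 − 1 + 0.45) = 0.45

0.45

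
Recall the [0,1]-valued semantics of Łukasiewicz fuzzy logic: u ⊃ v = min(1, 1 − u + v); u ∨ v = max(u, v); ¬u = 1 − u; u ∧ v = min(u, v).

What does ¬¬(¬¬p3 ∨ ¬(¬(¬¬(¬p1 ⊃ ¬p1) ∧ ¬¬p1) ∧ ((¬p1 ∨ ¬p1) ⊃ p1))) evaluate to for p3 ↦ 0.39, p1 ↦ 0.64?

¬p3: Łukasiewicz ¬ gives 1 − 0.39 = 0.61
¬¬p3: Łukasiewicz ¬ gives 1 − 0.61 = 0.39
¬p1: Łukasiewicz ¬ gives 1 − 0.64 = 0.36
¬p1: Łukasiewicz ¬ gives 1 − 0.64 = 0.36
(¬p1 ⊃ ¬p1): min(1, 1 − 0.36 + 0.36) = 1
¬(¬p1 ⊃ ¬p1): Łukasiewicz ¬ gives 1 − 1 = 0
¬¬(¬p1 ⊃ ¬p1): Łukasiewicz ¬ gives 1 − 0 = 1
¬p1: Łukasiewicz ¬ gives 1 − 0.64 = 0.36
¬¬p1: Łukasiewicz ¬ gives 1 − 0.36 = 0.64
(¬¬(¬p1 ⊃ ¬p1) ∧ ¬¬p1) = min(1, 0.64) = 0.64
¬(¬¬(¬p1 ⊃ ¬p1) ∧ ¬¬p1): Łukasiewicz ¬ gives 1 − 0.64 = 0.36
¬p1: Łukasiewicz ¬ gives 1 − 0.64 = 0.36
¬p1: Łukasiewicz ¬ gives 1 − 0.64 = 0.36
(¬p1 ∨ ¬p1) = max(0.36, 0.36) = 0.36
((¬p1 ∨ ¬p1) ⊃ p1): min(1, 1 − 0.36 + 0.64) = 1
(¬(¬¬(¬p1 ⊃ ¬p1) ∧ ¬¬p1) ∧ ((¬p1 ∨ ¬p1) ⊃ p1)) = min(0.36, 1) = 0.36
¬(¬(¬¬(¬p1 ⊃ ¬p1) ∧ ¬¬p1) ∧ ((¬p1 ∨ ¬p1) ⊃ p1)): Łukasiewicz ¬ gives 1 − 0.36 = 0.64
(¬¬p3 ∨ ¬(¬(¬¬(¬p1 ⊃ ¬p1) ∧ ¬¬p1) ∧ ((¬p1 ∨ ¬p1) ⊃ p1))) = max(0.39, 0.64) = 0.64
¬(¬¬p3 ∨ ¬(¬(¬¬(¬p1 ⊃ ¬p1) ∧ ¬¬p1) ∧ ((¬p1 ∨ ¬p1) ⊃ p1))): Łukasiewicz ¬ gives 1 − 0.64 = 0.36
¬¬(¬¬p3 ∨ ¬(¬(¬¬(¬p1 ⊃ ¬p1) ∧ ¬¬p1) ∧ ((¬p1 ∨ ¬p1) ⊃ p1))): Łukasiewicz ¬ gives 1 − 0.36 = 0.64

0.64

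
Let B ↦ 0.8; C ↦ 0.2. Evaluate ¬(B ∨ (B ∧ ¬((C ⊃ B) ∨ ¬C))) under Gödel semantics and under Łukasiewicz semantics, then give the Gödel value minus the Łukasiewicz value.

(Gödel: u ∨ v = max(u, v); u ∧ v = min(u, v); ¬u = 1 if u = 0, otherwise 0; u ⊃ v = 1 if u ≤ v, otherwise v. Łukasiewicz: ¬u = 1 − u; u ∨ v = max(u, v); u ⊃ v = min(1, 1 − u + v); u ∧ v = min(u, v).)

-0.20

Gödel evaluation:
  (C ⊃ B): 0.2 ≤ 0.8, so result = 1
  ¬C: Gödel ¬ of 0.2 = 0 (operand ≠ 0)
  ((C ⊃ B) ∨ ¬C) = max(1, 0) = 1
  ¬((C ⊃ B) ∨ ¬C): Gödel ¬ of 1 = 0 (operand ≠ 0)
  (B ∧ ¬((C ⊃ B) ∨ ¬C)) = min(0.8, 0) = 0
  (B ∨ (B ∧ ¬((C ⊃ B) ∨ ¬C))) = max(0.8, 0) = 0.8
  ¬(B ∨ (B ∧ ¬((C ⊃ B) ∨ ¬C))): Gödel ¬ of 0.8 = 0 (operand ≠ 0)
  Gödel value = 0
Łukasiewicz evaluation:
  (C ⊃ B): min(1, 1 − 0.2 + 0.8) = 1
  ¬C: Łukasiewicz ¬ gives 1 − 0.2 = 0.8
  ((C ⊃ B) ∨ ¬C) = max(1, 0.8) = 1
  ¬((C ⊃ B) ∨ ¬C): Łukasiewicz ¬ gives 1 − 1 = 0
  (B ∧ ¬((C ⊃ B) ∨ ¬C)) = min(0.8, 0) = 0
  (B ∨ (B ∧ ¬((C ⊃ B) ∨ ¬C))) = max(0.8, 0) = 0.8
  ¬(B ∨ (B ∧ ¬((C ⊃ B) ∨ ¬C))): Łukasiewicz ¬ gives 1 − 0.8 = 0.2
  Łukasiewicz value = 0.2
Difference: 0 − 0.2 = -0.20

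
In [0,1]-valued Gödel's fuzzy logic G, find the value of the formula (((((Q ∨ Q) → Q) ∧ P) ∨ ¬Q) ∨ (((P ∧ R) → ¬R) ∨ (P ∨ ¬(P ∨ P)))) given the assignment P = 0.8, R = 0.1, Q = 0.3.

0.80

(Q ∨ Q) = max(0.3, 0.3) = 0.3
((Q ∨ Q) → Q): 0.3 ≤ 0.3, so result = 1
(((Q ∨ Q) → Q) ∧ P) = min(1, 0.8) = 0.8
¬Q: Gödel ¬ of 0.3 = 0 (operand ≠ 0)
((((Q ∨ Q) → Q) ∧ P) ∨ ¬Q) = max(0.8, 0) = 0.8
(P ∧ R) = min(0.8, 0.1) = 0.1
¬R: Gödel ¬ of 0.1 = 0 (operand ≠ 0)
((P ∧ R) → ¬R): 0.1 > 0, so result = 0
(P ∨ P) = max(0.8, 0.8) = 0.8
¬(P ∨ P): Gödel ¬ of 0.8 = 0 (operand ≠ 0)
(P ∨ ¬(P ∨ P)) = max(0.8, 0) = 0.8
(((P ∧ R) → ¬R) ∨ (P ∨ ¬(P ∨ P))) = max(0, 0.8) = 0.8
(((((Q ∨ Q) → Q) ∧ P) ∨ ¬Q) ∨ (((P ∧ R) → ¬R) ∨ (P ∨ ¬(P ∨ P)))) = max(0.8, 0.8) = 0.8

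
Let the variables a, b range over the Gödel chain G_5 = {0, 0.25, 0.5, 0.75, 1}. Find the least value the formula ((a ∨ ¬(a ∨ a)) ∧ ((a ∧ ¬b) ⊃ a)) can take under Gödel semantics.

0.25

The minimum is attained at a = 0.25, b = 0:
  (a ∨ a) = max(0.25, 0.25) = 0.25
  ¬(a ∨ a): Gödel ¬ of 0.25 = 0 (operand ≠ 0)
  (a ∨ ¬(a ∨ a)) = max(0.25, 0) = 0.25
  ¬b: Gödel ¬ of 0 = 1 (operand is 0)
  (a ∧ ¬b) = min(0.25, 1) = 0.25
  ((a ∧ ¬b) ⊃ a): 0.25 ≤ 0.25, so result = 1
  ((a ∨ ¬(a ∨ a)) ∧ ((a ∧ ¬b) ⊃ a)) = min(0.25, 1) = 0.25
Checking all 25 assignments confirms none give a value below 0.25.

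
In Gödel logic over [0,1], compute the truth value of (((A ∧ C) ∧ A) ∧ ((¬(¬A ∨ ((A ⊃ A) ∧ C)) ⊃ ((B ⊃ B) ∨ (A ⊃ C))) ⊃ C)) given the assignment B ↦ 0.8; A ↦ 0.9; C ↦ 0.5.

0.50

(A ∧ C) = min(0.9, 0.5) = 0.5
((A ∧ C) ∧ A) = min(0.5, 0.9) = 0.5
¬A: Gödel ¬ of 0.9 = 0 (operand ≠ 0)
(A ⊃ A): 0.9 ≤ 0.9, so result = 1
((A ⊃ A) ∧ C) = min(1, 0.5) = 0.5
(¬A ∨ ((A ⊃ A) ∧ C)) = max(0, 0.5) = 0.5
¬(¬A ∨ ((A ⊃ A) ∧ C)): Gödel ¬ of 0.5 = 0 (operand ≠ 0)
(B ⊃ B): 0.8 ≤ 0.8, so result = 1
(A ⊃ C): 0.9 > 0.5, so result = 0.5
((B ⊃ B) ∨ (A ⊃ C)) = max(1, 0.5) = 1
(¬(¬A ∨ ((A ⊃ A) ∧ C)) ⊃ ((B ⊃ B) ∨ (A ⊃ C))): 0 ≤ 1, so result = 1
((¬(¬A ∨ ((A ⊃ A) ∧ C)) ⊃ ((B ⊃ B) ∨ (A ⊃ C))) ⊃ C): 1 > 0.5, so result = 0.5
(((A ∧ C) ∧ A) ∧ ((¬(¬A ∨ ((A ⊃ A) ∧ C)) ⊃ ((B ⊃ B) ∨ (A ⊃ C))) ⊃ C)) = min(0.5, 0.5) = 0.5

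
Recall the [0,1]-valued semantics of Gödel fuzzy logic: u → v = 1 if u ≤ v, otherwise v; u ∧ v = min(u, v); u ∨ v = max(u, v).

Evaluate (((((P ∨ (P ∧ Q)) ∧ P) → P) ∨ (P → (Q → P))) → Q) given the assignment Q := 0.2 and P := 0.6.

(P ∧ Q) = min(0.6, 0.2) = 0.2
(P ∨ (P ∧ Q)) = max(0.6, 0.2) = 0.6
((P ∨ (P ∧ Q)) ∧ P) = min(0.6, 0.6) = 0.6
(((P ∨ (P ∧ Q)) ∧ P) → P): 0.6 ≤ 0.6, so result = 1
(Q → P): 0.2 ≤ 0.6, so result = 1
(P → (Q → P)): 0.6 ≤ 1, so result = 1
((((P ∨ (P ∧ Q)) ∧ P) → P) ∨ (P → (Q → P))) = max(1, 1) = 1
(((((P ∨ (P ∧ Q)) ∧ P) → P) ∨ (P → (Q → P))) → Q): 1 > 0.2, so result = 0.2

0.20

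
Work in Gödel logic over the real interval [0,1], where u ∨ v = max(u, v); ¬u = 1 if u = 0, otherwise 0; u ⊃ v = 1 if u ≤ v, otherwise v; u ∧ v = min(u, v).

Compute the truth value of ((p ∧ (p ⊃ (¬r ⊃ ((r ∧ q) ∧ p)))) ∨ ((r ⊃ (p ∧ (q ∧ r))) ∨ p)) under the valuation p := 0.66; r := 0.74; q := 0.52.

¬r: Gödel ¬ of 0.74 = 0 (operand ≠ 0)
(r ∧ q) = min(0.74, 0.52) = 0.52
((r ∧ q) ∧ p) = min(0.52, 0.66) = 0.52
(¬r ⊃ ((r ∧ q) ∧ p)): 0 ≤ 0.52, so result = 1
(p ⊃ (¬r ⊃ ((r ∧ q) ∧ p))): 0.66 ≤ 1, so result = 1
(p ∧ (p ⊃ (¬r ⊃ ((r ∧ q) ∧ p)))) = min(0.66, 1) = 0.66
(q ∧ r) = min(0.52, 0.74) = 0.52
(p ∧ (q ∧ r)) = min(0.66, 0.52) = 0.52
(r ⊃ (p ∧ (q ∧ r))): 0.74 > 0.52, so result = 0.52
((r ⊃ (p ∧ (q ∧ r))) ∨ p) = max(0.52, 0.66) = 0.66
((p ∧ (p ⊃ (¬r ⊃ ((r ∧ q) ∧ p)))) ∨ ((r ⊃ (p ∧ (q ∧ r))) ∨ p)) = max(0.66, 0.66) = 0.66

0.66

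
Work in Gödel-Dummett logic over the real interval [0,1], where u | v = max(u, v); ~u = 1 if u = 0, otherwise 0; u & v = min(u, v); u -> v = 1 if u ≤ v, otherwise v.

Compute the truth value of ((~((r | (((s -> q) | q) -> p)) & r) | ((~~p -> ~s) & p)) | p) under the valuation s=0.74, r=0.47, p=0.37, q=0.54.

(s -> q): 0.74 > 0.54, so result = 0.54
((s -> q) | q) = max(0.54, 0.54) = 0.54
(((s -> q) | q) -> p): 0.54 > 0.37, so result = 0.37
(r | (((s -> q) | q) -> p)) = max(0.47, 0.37) = 0.47
((r | (((s -> q) | q) -> p)) & r) = min(0.47, 0.47) = 0.47
~((r | (((s -> q) | q) -> p)) & r): Gödel ¬ of 0.47 = 0 (operand ≠ 0)
~p: Gödel ¬ of 0.37 = 0 (operand ≠ 0)
~~p: Gödel ¬ of 0 = 1 (operand is 0)
~s: Gödel ¬ of 0.74 = 0 (operand ≠ 0)
(~~p -> ~s): 1 > 0, so result = 0
((~~p -> ~s) & p) = min(0, 0.37) = 0
(~((r | (((s -> q) | q) -> p)) & r) | ((~~p -> ~s) & p)) = max(0, 0) = 0
((~((r | (((s -> q) | q) -> p)) & r) | ((~~p -> ~s) & p)) | p) = max(0, 0.37) = 0.37

0.37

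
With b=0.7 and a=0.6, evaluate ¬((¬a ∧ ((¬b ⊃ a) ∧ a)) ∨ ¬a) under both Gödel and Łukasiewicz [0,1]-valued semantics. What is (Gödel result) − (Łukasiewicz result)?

Gödel evaluation:
  ¬a: Gödel ¬ of 0.6 = 0 (operand ≠ 0)
  ¬b: Gödel ¬ of 0.7 = 0 (operand ≠ 0)
  (¬b ⊃ a): 0 ≤ 0.6, so result = 1
  ((¬b ⊃ a) ∧ a) = min(1, 0.6) = 0.6
  (¬a ∧ ((¬b ⊃ a) ∧ a)) = min(0, 0.6) = 0
  ¬a: Gödel ¬ of 0.6 = 0 (operand ≠ 0)
  ((¬a ∧ ((¬b ⊃ a) ∧ a)) ∨ ¬a) = max(0, 0) = 0
  ¬((¬a ∧ ((¬b ⊃ a) ∧ a)) ∨ ¬a): Gödel ¬ of 0 = 1 (operand is 0)
  Gödel value = 1
Łukasiewicz evaluation:
  ¬a: Łukasiewicz ¬ gives 1 − 0.6 = 0.4
  ¬b: Łukasiewicz ¬ gives 1 − 0.7 = 0.3
  (¬b ⊃ a): min(1, 1 − 0.3 + 0.6) = 1
  ((¬b ⊃ a) ∧ a) = min(1, 0.6) = 0.6
  (¬a ∧ ((¬b ⊃ a) ∧ a)) = min(0.4, 0.6) = 0.4
  ¬a: Łukasiewicz ¬ gives 1 − 0.6 = 0.4
  ((¬a ∧ ((¬b ⊃ a) ∧ a)) ∨ ¬a) = max(0.4, 0.4) = 0.4
  ¬((¬a ∧ ((¬b ⊃ a) ∧ a)) ∨ ¬a): Łukasiewicz ¬ gives 1 − 0.4 = 0.6
  Łukasiewicz value = 0.6
Difference: 1 − 0.6 = 0.40

0.40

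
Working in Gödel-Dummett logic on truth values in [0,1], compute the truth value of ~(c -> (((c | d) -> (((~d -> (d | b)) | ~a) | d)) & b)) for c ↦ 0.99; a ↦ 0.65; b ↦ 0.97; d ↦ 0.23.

(c | d) = max(0.99, 0.23) = 0.99
~d: Gödel ¬ of 0.23 = 0 (operand ≠ 0)
(d | b) = max(0.23, 0.97) = 0.97
(~d -> (d | b)): 0 ≤ 0.97, so result = 1
~a: Gödel ¬ of 0.65 = 0 (operand ≠ 0)
((~d -> (d | b)) | ~a) = max(1, 0) = 1
(((~d -> (d | b)) | ~a) | d) = max(1, 0.23) = 1
((c | d) -> (((~d -> (d | b)) | ~a) | d)): 0.99 ≤ 1, so result = 1
(((c | d) -> (((~d -> (d | b)) | ~a) | d)) & b) = min(1, 0.97) = 0.97
(c -> (((c | d) -> (((~d -> (d | b)) | ~a) | d)) & b)): 0.99 > 0.97, so result = 0.97
~(c -> (((c | d) -> (((~d -> (d | b)) | ~a) | d)) & b)): Gödel ¬ of 0.97 = 0 (operand ≠ 0)

0.00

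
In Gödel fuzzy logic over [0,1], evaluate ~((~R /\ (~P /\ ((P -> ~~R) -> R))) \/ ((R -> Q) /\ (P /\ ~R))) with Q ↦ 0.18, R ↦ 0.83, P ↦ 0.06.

~R: Gödel ¬ of 0.83 = 0 (operand ≠ 0)
~P: Gödel ¬ of 0.06 = 0 (operand ≠ 0)
~R: Gödel ¬ of 0.83 = 0 (operand ≠ 0)
~~R: Gödel ¬ of 0 = 1 (operand is 0)
(P -> ~~R): 0.06 ≤ 1, so result = 1
((P -> ~~R) -> R): 1 > 0.83, so result = 0.83
(~P /\ ((P -> ~~R) -> R)) = min(0, 0.83) = 0
(~R /\ (~P /\ ((P -> ~~R) -> R))) = min(0, 0) = 0
(R -> Q): 0.83 > 0.18, so result = 0.18
~R: Gödel ¬ of 0.83 = 0 (operand ≠ 0)
(P /\ ~R) = min(0.06, 0) = 0
((R -> Q) /\ (P /\ ~R)) = min(0.18, 0) = 0
((~R /\ (~P /\ ((P -> ~~R) -> R))) \/ ((R -> Q) /\ (P /\ ~R))) = max(0, 0) = 0
~((~R /\ (~P /\ ((P -> ~~R) -> R))) \/ ((R -> Q) /\ (P /\ ~R))): Gödel ¬ of 0 = 1 (operand is 0)

1.00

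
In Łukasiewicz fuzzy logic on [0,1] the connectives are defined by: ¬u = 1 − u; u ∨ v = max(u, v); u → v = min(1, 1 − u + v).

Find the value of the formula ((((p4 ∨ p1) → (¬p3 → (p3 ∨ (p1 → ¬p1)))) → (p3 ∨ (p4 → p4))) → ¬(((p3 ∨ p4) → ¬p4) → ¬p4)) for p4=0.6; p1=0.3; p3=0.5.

(p4 ∨ p1) = max(0.6, 0.3) = 0.6
¬p3: Łukasiewicz ¬ gives 1 − 0.5 = 0.5
¬p1: Łukasiewicz ¬ gives 1 − 0.3 = 0.7
(p1 → ¬p1): min(1, 1 − 0.3 + 0.7) = 1
(p3 ∨ (p1 → ¬p1)) = max(0.5, 1) = 1
(¬p3 → (p3 ∨ (p1 → ¬p1))): min(1, 1 − 0.5 + 1) = 1
((p4 ∨ p1) → (¬p3 → (p3 ∨ (p1 → ¬p1)))): min(1, 1 − 0.6 + 1) = 1
(p4 → p4): min(1, 1 − 0.6 + 0.6) = 1
(p3 ∨ (p4 → p4)) = max(0.5, 1) = 1
(((p4 ∨ p1) → (¬p3 → (p3 ∨ (p1 → ¬p1)))) → (p3 ∨ (p4 → p4))): min(1, 1 − 1 + 1) = 1
(p3 ∨ p4) = max(0.5, 0.6) = 0.6
¬p4: Łukasiewicz ¬ gives 1 − 0.6 = 0.4
((p3 ∨ p4) → ¬p4): min(1, 1 − 0.6 + 0.4) = 0.8
¬p4: Łukasiewicz ¬ gives 1 − 0.6 = 0.4
(((p3 ∨ p4) → ¬p4) → ¬p4): min(1, 1 − 0.8 + 0.4) = 0.6
¬(((p3 ∨ p4) → ¬p4) → ¬p4): Łukasiewicz ¬ gives 1 − 0.6 = 0.4
((((p4 ∨ p1) → (¬p3 → (p3 ∨ (p1 → ¬p1)))) → (p3 ∨ (p4 → p4))) → ¬(((p3 ∨ p4) → ¬p4) → ¬p4)): min(1, 1 − 1 + 0.4) = 0.4

0.40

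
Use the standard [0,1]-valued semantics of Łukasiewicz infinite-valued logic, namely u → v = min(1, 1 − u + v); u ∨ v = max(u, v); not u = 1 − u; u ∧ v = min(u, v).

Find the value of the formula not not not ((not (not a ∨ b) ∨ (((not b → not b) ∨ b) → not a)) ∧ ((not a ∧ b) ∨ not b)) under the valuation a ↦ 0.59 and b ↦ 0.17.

not a: Łukasiewicz ¬ gives 1 − 0.59 = 0.41
(not a ∨ b) = max(0.41, 0.17) = 0.41
not (not a ∨ b): Łukasiewicz ¬ gives 1 − 0.41 = 0.59
not b: Łukasiewicz ¬ gives 1 − 0.17 = 0.83
not b: Łukasiewicz ¬ gives 1 − 0.17 = 0.83
(not b → not b): min(1, 1 − 0.83 + 0.83) = 1
((not b → not b) ∨ b) = max(1, 0.17) = 1
not a: Łukasiewicz ¬ gives 1 − 0.59 = 0.41
(((not b → not b) ∨ b) → not a): min(1, 1 − 1 + 0.41) = 0.41
(not (not a ∨ b) ∨ (((not b → not b) ∨ b) → not a)) = max(0.59, 0.41) = 0.59
not a: Łukasiewicz ¬ gives 1 − 0.59 = 0.41
(not a ∧ b) = min(0.41, 0.17) = 0.17
not b: Łukasiewicz ¬ gives 1 − 0.17 = 0.83
((not a ∧ b) ∨ not b) = max(0.17, 0.83) = 0.83
((not (not a ∨ b) ∨ (((not b → not b) ∨ b) → not a)) ∧ ((not a ∧ b) ∨ not b)) = min(0.59, 0.83) = 0.59
not ((not (not a ∨ b) ∨ (((not b → not b) ∨ b) → not a)) ∧ ((not a ∧ b) ∨ not b)): Łukasiewicz ¬ gives 1 − 0.59 = 0.41
not not ((not (not a ∨ b) ∨ (((not b → not b) ∨ b) → not a)) ∧ ((not a ∧ b) ∨ not b)): Łukasiewicz ¬ gives 1 − 0.41 = 0.59
not not not ((not (not a ∨ b) ∨ (((not b → not b) ∨ b) → not a)) ∧ ((not a ∧ b) ∨ not b)): Łukasiewicz ¬ gives 1 − 0.59 = 0.41

0.41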